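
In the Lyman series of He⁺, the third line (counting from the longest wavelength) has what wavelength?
24.30040 nm

The lines of a series are numbered from the longest wavelength (smallest ΔE) outward; the third line is the transition from n = n_f + 3 to n_f.
The Lyman series has all transitions ending at n_f = 1.

For He⁺ (Z = 2), the third line (γ-line) is the jump from n = 4 to n = 1:
E_4 = -13.6057 × 2² / 4² = -3.4014250 eV
E_1 = -13.6057 × 2² / 1² = -54.4228000 eV
ΔE = E_4 - E_1 = 51.0213750 eV

λ = hc/E = 1239.84 eV·nm / 51.0213750 eV
λ = 24.30040 nm

This is the γ-line of the Lyman series in He⁺.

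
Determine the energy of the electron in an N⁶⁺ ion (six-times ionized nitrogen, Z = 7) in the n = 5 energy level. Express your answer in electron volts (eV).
-26.667172 eV

The energy levels of a hydrogen-like atom are given by:
E_n = -13.6057 Z² / n² eV  (with Z = 7 for N⁶⁺)

For n = 5:
E_5 = -13.6057 × 7² / 5²
E_5 = -13.6057 × 49 / 25
E_5 = -26.667172 eV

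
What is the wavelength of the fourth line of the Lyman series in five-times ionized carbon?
2.64 nm

The lines of a series are numbered from the longest wavelength (smallest ΔE) outward; the fourth line is the transition from n = n_f + 4 to n_f.
The Lyman series has all transitions ending at n_f = 1.

For C⁵⁺ (Z = 6), the fourth line (δ-line) is the jump from n = 5 to n = 1:
E_5 = -13.6057 × 6² / 5² = -19.5922 eV
E_1 = -13.6057 × 6² / 1² = -489.8052 eV
ΔE = E_5 - E_1 = 470.2130 eV

λ = hc/E = 1239.84 eV·nm / 470.2130 eV
λ = 2.64 nm

This is the δ-line of the Lyman series in C⁵⁺.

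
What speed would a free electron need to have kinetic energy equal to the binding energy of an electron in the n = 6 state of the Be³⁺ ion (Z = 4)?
1.46e+06 m/s (or 0.4865% of c)

The binding energy at n = 6 for Be³⁺ is:
E_6 = -13.6057 × 4²/6² = -6.046978 eV
|E_6| = 6.046978 eV

Convert to Joules:
KE = 6.046978 eV × (1.602177 × 10⁻¹⁹ J/eV) = 9.6883e-19 J

Using KE = ½mv²:
v = √(2·KE/m_e)
v = √(2 × 9.6883e-19 J / 9.10938 × 10⁻³¹ kg)
v = 1.46e+06 m/s

This is approximately 0.4865% the speed of light.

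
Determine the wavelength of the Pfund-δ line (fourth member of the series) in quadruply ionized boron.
131.81 nm

The lines of a series are numbered from the longest wavelength (smallest ΔE) outward; the fourth line is the transition from n = n_f + 4 to n_f.
The Pfund series has all transitions ending at n_f = 5.

For B⁴⁺ (Z = 5), the fourth line (δ-line) is the jump from n = 9 to n = 5:
E_9 = -13.6057 × 5² / 9² = -4.199290 eV
E_5 = -13.6057 × 5² / 5² = -13.605700 eV
ΔE = E_9 - E_5 = 9.406410 eV

λ = hc/E = 1239.84 eV·nm / 9.406410 eV
λ = 131.81 nm

This is the δ-line of the Pfund series in B⁴⁺.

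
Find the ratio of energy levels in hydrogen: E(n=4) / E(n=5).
1.5625

Using E_n = -13.6057 Z² / n² eV with Z = 1:

E_4 = -13.6057 / 4² = -13.6057 / 16 = -0.85035625 eV
E_5 = -13.6057 / 5² = -13.6057 / 25 = -0.54422800 eV

The ratio is:
E_4/E_5 = (-0.85035625) / (-0.54422800)
E_4/E_5 = (-13.6057/16) / (-13.6057/25)
E_4/E_5 = 25/16
E_4/E_5 = 1.5625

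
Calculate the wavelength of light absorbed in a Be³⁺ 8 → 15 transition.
509.40 nm

First, find the transition energy using E_n = -13.6057 Z² / n² eV:
E_8 = -13.6057 × 4² / 8² = -3.401425 eV
E_15 = -13.6057 × 4² / 15² = -0.967516 eV

Photon energy: |ΔE| = |E_15 - E_8| = 2.433909 eV

Convert to wavelength using E = hc/λ with hc = 1239.84 eV·nm:
λ = hc/E = 1239.84 eV·nm / 2.433909 eV
λ = 509.40 nm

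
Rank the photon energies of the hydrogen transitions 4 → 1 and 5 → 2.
4 → 1

Calculate the energy for each transition:

Transition 4 → 1:
ΔE₁ = |E_1 - E_4| = |-13.6057/1² - (-13.6057/4²)|
ΔE₁ = |-13.605700000 - (-0.850356250)| = 12.755344 eV

Transition 5 → 2:
ΔE₂ = |E_2 - E_5| = |-13.6057/2² - (-13.6057/5²)|
ΔE₂ = |-3.401425000 - (-0.544228000)| = 2.857197 eV

Since 12.755344 eV > 2.857197 eV, the transition 4 → 1 emits the more energetic photon.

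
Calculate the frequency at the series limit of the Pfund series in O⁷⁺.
8.422e+15 Hz

The series limit corresponds to the transition from n = ∞ to n = 5.
This is the highest energy (shortest wavelength) transition in the Pfund series.

E_∞ = 0 eV
E_5 = -13.6057 × 8² / 5² = -34.83059 eV

Energy at series limit:
ΔE = E_∞ - E_5 = 0 - (-34.83059) = 34.83059 eV
E = 34.83059 eV × (1.602177 × 10⁻¹⁹ J/eV) = 5.58048e-18 J
f = E/h = 5.58048e-18 J / (6.62607 × 10⁻³⁴ J·s) = 8.422e+15 Hz

This energy equals the ionization energy from the n = 5 state of O⁷⁺.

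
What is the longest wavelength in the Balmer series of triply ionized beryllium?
41.007 nm

The longest wavelength corresponds to the smallest energy transition in the series.
The Balmer series has all transitions ending at n_f = 2.

For Be³⁺ (Z = 4), the first line (α-line) is the jump from n = 3 to n = 2:
E_3 = -13.6057 × 4² / 3² = -24.18791 eV
E_2 = -13.6057 × 4² / 2² = -54.42280 eV
ΔE = E_3 - E_2 = 30.23489 eV

λ = hc/E = 1239.84 eV·nm / 30.23489 eV
λ = 41.007 nm

This is the α-line of the Balmer series in Be³⁺.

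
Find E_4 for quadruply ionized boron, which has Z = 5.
-21.2589 eV

For hydrogen-like ions, the energy levels scale with Z²:
E_n = -13.6057 Z² / n² eV

For B⁴⁺ (Z = 5) at n = 4:
E_4 = -13.6057 × 5² / 4²
E_4 = -13.6057 × 25 / 16
E_4 = -340.1425 / 16
E_4 = -21.2589 eV

The energy is 25 times more negative than hydrogen at the same n due to the stronger nuclear charge.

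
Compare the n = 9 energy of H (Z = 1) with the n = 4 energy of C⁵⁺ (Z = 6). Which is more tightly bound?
C⁵⁺ at n = 4 (E = -30.613 eV)

Using E_n = -13.6057 Z² / n² eV:

H (Z = 1) at n = 9:
E = -13.6057 × 1² / 9² = -13.6057 × 1 / 81 = -0.167972 eV

C⁵⁺ (Z = 6) at n = 4:
E = -13.6057 × 6² / 4² = -13.6057 × 36 / 16 = -30.612825 eV

Since -30.612825 eV < -0.167972 eV,
C⁵⁺ at n = 4 is more tightly bound (requires more energy to ionize).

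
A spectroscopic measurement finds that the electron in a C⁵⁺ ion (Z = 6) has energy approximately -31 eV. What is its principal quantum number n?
n = 4

The exact energy levels follow E_n = -13.6057 Z² / n² eV with Z = 6.

The measured value (-31 eV) is reported to only 2 significant figures, so we must test candidate n values and see which one matches to that precision.

Candidate energies:
  n = 2:  E = -13.6057 × 6² / 2² = -122.45130 eV
  n = 3:  E = -13.6057 × 6² / 3² = -54.42280 eV
  n = 4:  E = -13.6057 × 6² / 4² = -30.61283 eV  ← matches
  n = 5:  E = -13.6057 × 6² / 5² = -19.59221 eV
  n = 6:  E = -13.6057 × 6² / 6² = -13.60570 eV

Checking against the measurement of -31 eV (2 sig figs), only n = 4 agrees:
E_4 = -30.61283 eV, which rounds to -31 eV ✓

Therefore n = 4.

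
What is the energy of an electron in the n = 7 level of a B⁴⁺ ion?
-6.94168 eV

For hydrogen-like ions, the energy levels scale with Z²:
E_n = -13.6057 Z² / n² eV

For B⁴⁺ (Z = 5) at n = 7:
E_7 = -13.6057 × 5² / 7²
E_7 = -13.6057 × 25 / 49
E_7 = -340.1425 / 49
E_7 = -6.94168 eV

The energy is 25 times more negative than hydrogen at the same n due to the stronger nuclear charge.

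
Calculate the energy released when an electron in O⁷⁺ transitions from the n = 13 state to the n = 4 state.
49.27 eV

The energy levels are E_n = -13.6057 Z² eV / n².

Energy at n = 13: E_13 = -13.6057 × 8² / 13² = -5.15245 eV
Energy at n = 4: E_4 = -13.6057 × 8² / 4² = -54.42280 eV

For emission (electron falling to lower state), the photon energy is:
E_photon = E_13 - E_4 = |-5.15245 - (-54.42280)|
E_photon = 49.27 eV

This energy is carried away by the emitted photon.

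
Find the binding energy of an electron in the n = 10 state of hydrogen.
0.1361 eV

The ionization energy is the energy needed to remove the electron completely (n → ∞).

For hydrogen, E_n = -13.6057 eV / n².

At n = 10: E_10 = -13.6057 / 10² = -0.1360570 eV
At n = ∞: E_∞ = 0 eV

Ionization energy = E_∞ - E_10 = 0 - (-0.1360570) = 0.1360570 eV
Ionization energy ≈ 0.1361 eV

This is also called the binding energy of the electron in state n = 10.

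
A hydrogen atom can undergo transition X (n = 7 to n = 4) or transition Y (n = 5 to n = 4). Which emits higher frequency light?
7 → 4

Calculate the energy for each transition:

Transition 7 → 4:
ΔE₁ = |E_4 - E_7| = |-13.6057/4² - (-13.6057/7²)|
ΔE₁ = |-0.850356250 - (-0.277667347)| = 0.572689 eV

Transition 5 → 4:
ΔE₂ = |E_4 - E_5| = |-13.6057/4² - (-13.6057/5²)|
ΔE₂ = |-0.850356250 - (-0.544228000)| = 0.306128 eV

Since 0.572689 eV > 0.306128 eV, the transition 7 → 4 emits the more energetic photon.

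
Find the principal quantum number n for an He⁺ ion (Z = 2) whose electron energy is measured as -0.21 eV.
n = 16

The exact energy levels follow E_n = -13.6057 Z² / n² eV with Z = 2.

The measured value (-0.21 eV) is reported to only 2 significant figures, so we must test candidate n values and see which one matches to that precision.

Candidate energies:
  n = 14:  E = -13.6057 × 2² / 14² = -0.27767 eV
  n = 15:  E = -13.6057 × 2² / 15² = -0.24188 eV
  n = 16:  E = -13.6057 × 2² / 16² = -0.21259 eV  ← matches
  n = 17:  E = -13.6057 × 2² / 17² = -0.18831 eV
  n = 18:  E = -13.6057 × 2² / 18² = -0.16797 eV

Checking against the measurement of -0.21 eV (2 sig figs), only n = 16 agrees:
E_16 = -0.21259 eV, which rounds to -0.21 eV ✓

Therefore n = 16.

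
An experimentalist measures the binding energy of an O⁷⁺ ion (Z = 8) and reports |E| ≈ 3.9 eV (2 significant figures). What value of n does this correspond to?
n = 15

The exact energy levels follow E_n = -13.6057 Z² / n² eV with Z = 8.

The measured value (-3.9 eV) is reported to only 2 significant figures, so we must test candidate n values and see which one matches to that precision.

Candidate energies:
  n = 13:  E = -13.6057 × 8² / 13² = -5.152454 eV
  n = 14:  E = -13.6057 × 8² / 14² = -4.442678 eV
  n = 15:  E = -13.6057 × 8² / 15² = -3.870066 eV  ← matches
  n = 16:  E = -13.6057 × 8² / 16² = -3.401425 eV
  n = 17:  E = -13.6057 × 8² / 17² = -3.013027 eV

Checking against the measurement of -3.9 eV (2 sig figs), only n = 15 agrees:
E_15 = -3.870066 eV, which rounds to -3.9 eV ✓

Therefore n = 15.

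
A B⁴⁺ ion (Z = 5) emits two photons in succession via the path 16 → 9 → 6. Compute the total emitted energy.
8.12 eV

The energy levels of B⁴⁺ are E_n = -13.6057 × 5² / n² eV.

First transition (16 → 9):
ΔE₁ = |E_9 - E_16|
ΔE₁ = |-4.19929012 - (-1.32868164)| = 2.87061 eV

Second transition (9 → 6):
ΔE₂ = |E_6 - E_9|
ΔE₂ = |-9.44840278 - (-4.19929012)| = 5.24911 eV

Total energy released:
E_total = ΔE₁ + ΔE₂ = 2.87061 + 5.24911 = 8.12 eV

Note: This equals the direct transition 16 → 6: 8.12 eV ✓
Energy is conserved regardless of the path taken.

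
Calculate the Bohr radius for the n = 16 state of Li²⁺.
4.5156 nm (or 45.1564 Å)

The Bohr radius formula is:
r_n = n² a₀ / Z

where a₀ = 0.0529177 nm is the Bohr radius.

For Li²⁺ (Z = 3) at n = 16:
r_16 = 16² × 0.0529177 nm / 3
r_16 = 256 × 0.0529177 nm / 3
r_16 = 13.54693 nm / 3
r_16 = 4.5156 nm

The electron orbits at approximately 4.5156 nm from the nucleus.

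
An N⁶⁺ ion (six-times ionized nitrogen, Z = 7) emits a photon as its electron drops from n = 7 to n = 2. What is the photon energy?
153.064125 eV

The energy levels are E_n = -13.6057 Z² eV / n².

Energy at n = 7: E_7 = -13.6057 × 7² / 7² = -13.605700000 eV
Energy at n = 2: E_2 = -13.6057 × 7² / 2² = -166.669825000 eV

For emission (electron falling to lower state), the photon energy is:
E_photon = E_7 - E_2 = |-13.605700000 - (-166.669825000)|
E_photon = 153.064125 eV

This energy is carried away by the emitted photon.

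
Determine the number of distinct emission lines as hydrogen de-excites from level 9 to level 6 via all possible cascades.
6

The electron can occupy levels n = 6, 7, ..., 9 during de-excitation — that is m = 9 - 6 + 1 = 4 distinct levels.

The number of distinct spectral lines equals the number of ways to choose 2 of these m levels (each pair gives one possible emission transition):

Number of lines = m(m-1)/2 = 4×3/2 = 6

These correspond to all possible transitions between the 4 levels:
9 → 8, 9 → 7, 9 → 6, 8 → 7, 8 → 6, 7 → 6

Each transition produces a photon with a unique energy (and thus wavelength). This count does not depend on Z.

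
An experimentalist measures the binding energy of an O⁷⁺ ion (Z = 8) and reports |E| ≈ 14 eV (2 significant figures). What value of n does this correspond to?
n = 8

The exact energy levels follow E_n = -13.6057 Z² / n² eV with Z = 8.

The measured value (-14 eV) is reported to only 2 significant figures, so we must test candidate n values and see which one matches to that precision.

Candidate energies:
  n = 6:  E = -13.6057 × 8² / 6² = -24.18791 eV
  n = 7:  E = -13.6057 × 8² / 7² = -17.77071 eV
  n = 8:  E = -13.6057 × 8² / 8² = -13.60570 eV  ← matches
  n = 9:  E = -13.6057 × 8² / 9² = -10.75018 eV
  n = 10:  E = -13.6057 × 8² / 10² = -8.70765 eV

Checking against the measurement of -14 eV (2 sig figs), only n = 8 agrees:
E_8 = -13.60570 eV, which rounds to -14 eV ✓

Therefore n = 8.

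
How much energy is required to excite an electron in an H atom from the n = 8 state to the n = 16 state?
0.15944 eV

The energy levels of a hydrogen-like atom are E_n = -13.6057 eV / n².

Energy at n = 8: E_8 = -13.6057 / 8² = -0.21258906 eV
Energy at n = 16: E_16 = -13.6057 / 16² = -0.05314727 eV

The excitation energy is the difference:
ΔE = E_16 - E_8
ΔE = -0.05314727 - (-0.21258906)
ΔE = 0.15944 eV

Since this is positive, energy must be absorbed (photon absorption).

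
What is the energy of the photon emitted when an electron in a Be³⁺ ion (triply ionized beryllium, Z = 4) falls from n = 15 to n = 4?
12.638184 eV

The energy levels are E_n = -13.6057 Z² eV / n².

Energy at n = 15: E_15 = -13.6057 × 4² / 15² = -0.967516444 eV
Energy at n = 4: E_4 = -13.6057 × 4² / 4² = -13.605700000 eV

For emission (electron falling to lower state), the photon energy is:
E_photon = E_15 - E_4 = |-0.967516444 - (-13.605700000)|
E_photon = 12.638184 eV

This energy is carried away by the emitted photon.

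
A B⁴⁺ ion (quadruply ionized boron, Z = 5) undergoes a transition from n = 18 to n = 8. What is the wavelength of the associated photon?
290.707596 nm

First, find the transition energy using E_n = -13.6057 Z² / n² eV:
E_18 = -13.6057 × 5² / 18² = -1.0498225309 eV
E_8 = -13.6057 × 5² / 8² = -5.3147265625 eV

Photon energy: |ΔE| = |E_8 - E_18| = 4.2649040316 eV

Convert to wavelength using E = hc/λ with hc = 1239.84 eV·nm:
λ = hc/E = 1239.84 eV·nm / 4.2649040316 eV
λ = 290.707596 nm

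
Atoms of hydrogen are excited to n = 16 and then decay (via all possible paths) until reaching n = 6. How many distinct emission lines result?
55

The electron can occupy levels n = 6, 7, ..., 16 during de-excitation — that is m = 16 - 6 + 1 = 11 distinct levels.

The number of distinct spectral lines equals the number of ways to choose 2 of these m levels (each pair gives one possible emission transition):

Number of lines = m(m-1)/2 = 11×10/2 = 55

These correspond to all possible transitions between the 11 levels:
16 → 15, 16 → 14, 16 → 13, 16 → 12, 16 → 11, 16 → 10, 16 → 9, 16 → 8...

Each transition produces a photon with a unique energy (and thus wavelength). This count does not depend on Z.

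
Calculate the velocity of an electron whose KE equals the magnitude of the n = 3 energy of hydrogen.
7.29e+05 m/s (or 0.243% of c)

The binding energy at n = 3 for hydrogen is:
E_3 = -13.6057/3² = -1.51174 eV
|E_3| = 1.51174 eV

Convert to Joules:
KE = 1.51174 eV × (1.602177 × 10⁻¹⁹ J/eV) = 2.4221e-19 J

Using KE = ½mv²:
v = √(2·KE/m_e)
v = √(2 × 2.4221e-19 J / 9.10938 × 10⁻³¹ kg)
v = 7.29e+05 m/s

This is approximately 0.243% the speed of light.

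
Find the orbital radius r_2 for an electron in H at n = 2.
0.211671 nm (or 2.116709 Å)

The Bohr radius formula is:
r_n = n² a₀ / Z

where a₀ = 0.052917721 nm is the Bohr radius.

For H (Z = 1) at n = 2:
r_2 = 2² × 0.052917721 nm / 1
r_2 = 4 × 0.052917721 nm / 1
r_2 = 0.2116709 nm / 1
r_2 = 0.211671 nm

The electron orbits at approximately 0.211671 nm from the nucleus.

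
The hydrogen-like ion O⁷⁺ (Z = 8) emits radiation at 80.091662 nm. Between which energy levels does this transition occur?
n = 10 → n = 6

First, find the photon energy from the wavelength (hc = 1239.84 eV·nm):
E = hc/λ = 1239.84 eV·nm / 80.091662 nm = 15.480263 eV

The energy levels of O⁷⁺ satisfy E_n = -13.6057 × 8² / n² eV, so an emission n_i → n_f releases
ΔE = 13.6057 × 8² × (1/n_f² − 1/n_i²) eV.

Setting ΔE equal to the photon energy:
1/n_f² − 1/n_i² = 15.480263 / (13.6057 × 8²) = 0.017777778

Since 1/n_i² must be positive, we need 1/n_f² > 0.017777778, i.e. n_f ≤ 7. For each allowed n_f, solve n_i = (1/n_f² − 0.017777778)^(−1/2) and check whether it is a whole number:
  n_f = 1: 1/n_i² = 1.000000000 − 0.017777778 = 0.982222222 → n_i = 1.009  (not an integer) ✗
  n_f = 2: 1/n_i² = 0.250000000 − 0.017777778 = 0.232222222 → n_i = 2.075  (not an integer) ✗
  n_f = 3: 1/n_i² = 0.111111111 − 0.017777778 = 0.093333333 → n_i = 3.273  (not an integer) ✗
  n_f = 4: 1/n_i² = 0.062500000 − 0.017777778 = 0.044722222 → n_i = 4.729  (not an integer) ✗
  n_f = 5: 1/n_i² = 0.040000000 − 0.017777778 = 0.022222222 → n_i = 6.708  (not an integer) ✗
  n_f = 6: 1/n_i² = 0.027777778 − 0.017777778 = 0.010000000 → n_i = 10.000  → integer, n_i = 10 ✓
  n_f = 7: 1/n_i² = 0.020408163 − 0.017777778 = 0.002630385 → n_i = 19.498  (not an integer) ✗

Only n_f = 6 gives an integer upper level, n_i = 10.

The transition is from n = 10 to n = 6 (emission).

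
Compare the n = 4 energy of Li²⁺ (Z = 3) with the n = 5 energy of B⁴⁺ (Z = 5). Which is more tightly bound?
B⁴⁺ at n = 5 (E = -13.606 eV)

Using E_n = -13.6057 Z² / n² eV:

Li²⁺ (Z = 3) at n = 4:
E = -13.6057 × 3² / 4² = -13.6057 × 9 / 16 = -7.653206 eV

B⁴⁺ (Z = 5) at n = 5:
E = -13.6057 × 5² / 5² = -13.6057 × 25 / 25 = -13.605700 eV

Since -13.605700 eV < -7.653206 eV,
B⁴⁺ at n = 5 is more tightly bound (requires more energy to ionize).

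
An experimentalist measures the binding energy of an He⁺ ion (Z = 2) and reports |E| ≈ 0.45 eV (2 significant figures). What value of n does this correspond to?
n = 11

The exact energy levels follow E_n = -13.6057 Z² / n² eV with Z = 2.

The measured value (-0.45 eV) is reported to only 2 significant figures, so we must test candidate n values and see which one matches to that precision.

Candidate energies:
  n = 9:  E = -13.6057 × 2² / 9² = -0.67189 eV
  n = 10:  E = -13.6057 × 2² / 10² = -0.54423 eV
  n = 11:  E = -13.6057 × 2² / 11² = -0.44978 eV  ← matches
  n = 12:  E = -13.6057 × 2² / 12² = -0.37794 eV
  n = 13:  E = -13.6057 × 2² / 13² = -0.32203 eV

Checking against the measurement of -0.45 eV (2 sig figs), only n = 11 agrees:
E_11 = -0.44978 eV, which rounds to -0.45 eV ✓

Therefore n = 11.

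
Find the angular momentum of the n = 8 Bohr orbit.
8.43657e-34 J·s (or 8ℏ)

In the Bohr model, angular momentum is quantized:
L = nℏ

where ℏ = h/(2π) = 1.0545718e-34 J·s

For n = 8:
L = 8 × 1.0545718e-34 J·s
L = 8.43657e-34 J·s

This can also be written as L = 8ℏ.
The angular momentum is an integer multiple of the reduced Planck constant.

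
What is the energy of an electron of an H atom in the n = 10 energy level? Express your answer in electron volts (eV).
-0.1361 eV

The energy levels of a hydrogen-like atom are given by:
E_n = -13.6057 eV / n²

For n = 10:
E_10 = -13.6057 eV / 10²
E_10 = -13.6057 eV / 100
E_10 = -0.1361 eV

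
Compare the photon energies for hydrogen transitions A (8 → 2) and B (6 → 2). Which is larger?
8 → 2

Calculate the energy for each transition:

Transition 8 → 2:
ΔE₁ = |E_2 - E_8| = |-13.6057/2² - (-13.6057/8²)|
ΔE₁ = |-3.40142500 - (-0.21258906)| = 3.18884 eV

Transition 6 → 2:
ΔE₂ = |E_2 - E_6| = |-13.6057/2² - (-13.6057/6²)|
ΔE₂ = |-3.40142500 - (-0.37793611)| = 3.02349 eV

Since 3.18884 eV > 3.02349 eV, the transition 8 → 2 emits the more energetic photon.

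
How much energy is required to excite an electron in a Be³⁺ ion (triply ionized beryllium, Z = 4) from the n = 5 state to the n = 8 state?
5.306 eV

The energy levels of a hydrogen-like atom are E_n = -13.6057 Z² eV / n².

Energy at n = 5: E_5 = -13.6057 × 4² / 5² = -8.707648 eV
Energy at n = 8: E_8 = -13.6057 × 4² / 8² = -3.401425 eV

The excitation energy is the difference:
ΔE = E_8 - E_5
ΔE = -3.401425 - (-8.707648)
ΔE = 5.306 eV

Since this is positive, energy must be absorbed (photon absorption).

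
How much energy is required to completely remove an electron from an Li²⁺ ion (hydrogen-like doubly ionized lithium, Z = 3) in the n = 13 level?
0.725 eV

The ionization energy is the energy needed to remove the electron completely (n → ∞).

For a hydrogen-like ion with Z = 3, E_n = -13.6057 Z² / n² eV.

At n = 13: E_13 = -13.6057 × 3² / 13² = -0.724564 eV
At n = ∞: E_∞ = 0 eV

Ionization energy = E_∞ - E_13 = 0 - (-0.724564) = 0.724564 eV
Ionization energy ≈ 0.725 eV

This is also called the binding energy of the electron in state n = 13.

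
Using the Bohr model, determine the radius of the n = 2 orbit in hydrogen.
0.211671 nm (or 2.116709 Å)

The Bohr radius formula is:
r_n = n² a₀ / Z

where a₀ = 0.052917721 nm is the Bohr radius.

For H (Z = 1) at n = 2:
r_2 = 2² × 0.052917721 nm / 1
r_2 = 4 × 0.052917721 nm / 1
r_2 = 0.2116709 nm / 1
r_2 = 0.211671 nm

The electron orbits at approximately 0.211671 nm from the nucleus.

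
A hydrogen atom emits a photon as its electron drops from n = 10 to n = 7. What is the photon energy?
0.14161 eV

The energy levels are E_n = -13.6057 eV / n².

Energy at n = 10: E_10 = -13.6057 / 10² = -0.13605700 eV
Energy at n = 7: E_7 = -13.6057 / 7² = -0.27766735 eV

For emission (electron falling to lower state), the photon energy is:
E_photon = E_10 - E_7 = |-0.13605700 - (-0.27766735)|
E_photon = 0.14161 eV

This energy is carried away by the emitted photon.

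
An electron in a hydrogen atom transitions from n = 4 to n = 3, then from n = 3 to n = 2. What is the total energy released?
2.551 eV

The energy levels of hydrogen are E_n = -13.6057 / n² eV.

First transition (4 → 3):
ΔE₁ = |E_3 - E_4|
ΔE₁ = |-1.511744444 - (-0.850356250)| = 0.661388 eV

Second transition (3 → 2):
ΔE₂ = |E_2 - E_3|
ΔE₂ = |-3.401425000 - (-1.511744444)| = 1.889681 eV

Total energy released:
E_total = ΔE₁ + ΔE₂ = 0.661388 + 1.889681 = 2.551 eV

Note: This equals the direct transition 4 → 2: 2.551 eV ✓
Energy is conserved regardless of the path taken.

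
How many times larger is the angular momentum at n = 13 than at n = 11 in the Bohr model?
1.181818

In the Bohr model, L_n = nℏ, so the ratio is purely the ratio of quantum numbers:

L_13/L_11 = 13ℏ / 11ℏ = 13/11 = 1.181818

The angular momentum scales linearly with n.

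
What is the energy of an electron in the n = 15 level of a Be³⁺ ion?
-0.9675 eV

For hydrogen-like ions, the energy levels scale with Z²:
E_n = -13.6057 Z² / n² eV

For Be³⁺ (Z = 4) at n = 15:
E_15 = -13.6057 × 4² / 15²
E_15 = -13.6057 × 16 / 225
E_15 = -217.6912 / 225
E_15 = -0.9675 eV

The energy is 16 times more negative than hydrogen at the same n due to the stronger nuclear charge.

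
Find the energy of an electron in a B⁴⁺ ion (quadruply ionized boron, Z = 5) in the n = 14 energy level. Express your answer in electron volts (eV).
-1.735421 eV

The energy levels of a hydrogen-like atom are given by:
E_n = -13.6057 Z² / n² eV  (with Z = 5 for B⁴⁺)

For n = 14:
E_14 = -13.6057 × 5² / 14²
E_14 = -13.6057 × 25 / 196
E_14 = -1.735421 eV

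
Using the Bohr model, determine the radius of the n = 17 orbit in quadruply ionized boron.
3.05864 nm (or 30.58644 Å)

The Bohr radius formula is:
r_n = n² a₀ / Z

where a₀ = 0.05291772 nm is the Bohr radius.

For B⁴⁺ (Z = 5) at n = 17:
r_17 = 17² × 0.05291772 nm / 5
r_17 = 289 × 0.05291772 nm / 5
r_17 = 15.293221 nm / 5
r_17 = 3.05864 nm

The electron orbits at approximately 3.05864 nm from the nucleus.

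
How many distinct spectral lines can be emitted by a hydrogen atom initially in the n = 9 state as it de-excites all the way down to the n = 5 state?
10

The electron can occupy levels n = 5, 6, ..., 9 during de-excitation — that is m = 9 - 5 + 1 = 5 distinct levels.

The number of distinct spectral lines equals the number of ways to choose 2 of these m levels (each pair gives one possible emission transition):

Number of lines = m(m-1)/2 = 5×4/2 = 10

These correspond to all possible transitions between the 5 levels:
9 → 8, 9 → 7, 9 → 6, 9 → 5, 8 → 7, 8 → 6, 8 → 5, 7 → 6...

Each transition produces a photon with a unique energy (and thus wavelength). This count does not depend on Z.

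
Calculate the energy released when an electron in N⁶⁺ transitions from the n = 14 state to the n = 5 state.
23.2657 eV

The energy levels are E_n = -13.6057 Z² eV / n².

Energy at n = 14: E_14 = -13.6057 × 7² / 14² = -3.4014250 eV
Energy at n = 5: E_5 = -13.6057 × 7² / 5² = -26.6671720 eV

For emission (electron falling to lower state), the photon energy is:
E_photon = E_14 - E_5 = |-3.4014250 - (-26.6671720)|
E_photon = 23.2657 eV

This energy is carried away by the emitted photon.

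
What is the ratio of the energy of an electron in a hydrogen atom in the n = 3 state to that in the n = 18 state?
36.00

Using E_n = -13.6057 Z² / n² eV with Z = 1:

E_3 = -13.6057 / 3² = -13.6057 / 9 = -1.51174444 eV
E_18 = -13.6057 / 18² = -13.6057 / 324 = -0.04199290 eV

The ratio is:
E_3/E_18 = (-1.51174444) / (-0.04199290)
E_3/E_18 = (-13.6057/9) / (-13.6057/324)
E_3/E_18 = 324/9
E_3/E_18 = 36.00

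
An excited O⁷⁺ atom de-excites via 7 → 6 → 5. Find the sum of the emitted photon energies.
17.06 eV

The energy levels of O⁷⁺ are E_n = -13.6057 × 8² / n² eV.

First transition (7 → 6):
ΔE₁ = |E_6 - E_7|
ΔE₁ = |-24.18791111 - (-17.77071020)| = 6.41720 eV

Second transition (6 → 5):
ΔE₂ = |E_5 - E_6|
ΔE₂ = |-34.83059200 - (-24.18791111)| = 10.64268 eV

Total energy released:
E_total = ΔE₁ + ΔE₂ = 6.41720 + 10.64268 = 17.06 eV

Note: This equals the direct transition 7 → 5: 17.06 eV ✓
Energy is conserved regardless of the path taken.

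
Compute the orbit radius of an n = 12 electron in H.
7.62015 nm (or 76.20152 Å)

The Bohr radius formula is:
r_n = n² a₀ / Z

where a₀ = 0.05291772 nm is the Bohr radius.

For H (Z = 1) at n = 12:
r_12 = 12² × 0.05291772 nm / 1
r_12 = 144 × 0.05291772 nm / 1
r_12 = 7.620152 nm / 1
r_12 = 7.62015 nm

The electron orbits at approximately 7.62015 nm from the nucleus.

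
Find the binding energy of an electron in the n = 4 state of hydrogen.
0.8504 eV

The ionization energy is the energy needed to remove the electron completely (n → ∞).

For hydrogen, E_n = -13.6057 eV / n².

At n = 4: E_4 = -13.6057 / 4² = -0.8503563 eV
At n = ∞: E_∞ = 0 eV

Ionization energy = E_∞ - E_4 = 0 - (-0.8503563) = 0.8503563 eV
Ionization energy ≈ 0.8504 eV

This is also called the binding energy of the electron in state n = 4.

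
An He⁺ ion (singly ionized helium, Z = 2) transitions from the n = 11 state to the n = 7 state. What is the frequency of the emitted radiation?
1.5980e+14 Hz

First, find the transition energy:
E_11 = -13.6057 × 2² / 11² = -0.44977521 eV
E_7 = -13.6057 × 2² / 7² = -1.11066939 eV
|ΔE| = |E_7 - E_11| = 0.66089418 eV

Convert to Joules: E = 0.66089418 eV × (1.602177 × 10⁻¹⁹ J/eV) = 1.058869e-19 J

Using E = hf:
f = E/h = 1.058869e-19 J / (6.62607 × 10⁻³⁴ J·s)
f = 1.5980e+14 Hz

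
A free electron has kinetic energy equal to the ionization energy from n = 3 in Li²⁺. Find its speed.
2.18769e+06 m/s (or 0.730% of c)

The binding energy at n = 3 for Li²⁺ is:
E_3 = -13.6057 × 3²/3² = -13.6057000 eV
|E_3| = 13.6057000 eV

Convert to Joules:
KE = 13.6057000 eV × (1.602177 × 10⁻¹⁹ J/eV) = 2.1798740e-18 J

Using KE = ½mv²:
v = √(2·KE/m_e)
v = √(2 × 2.1798740e-18 J / 9.10938 × 10⁻³¹ kg)
v = 2.18769e+06 m/s

This is approximately 0.730% the speed of light.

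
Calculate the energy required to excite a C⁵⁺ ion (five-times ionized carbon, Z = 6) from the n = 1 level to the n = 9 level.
483.76 eV

The energy levels of a hydrogen-like atom are E_n = -13.6057 Z² eV / n².

Energy at n = 1: E_1 = -13.6057 × 6² / 1² = -489.80520 eV
Energy at n = 9: E_9 = -13.6057 × 6² / 9² = -6.04698 eV

The excitation energy is the difference:
ΔE = E_9 - E_1
ΔE = -6.04698 - (-489.80520)
ΔE = 483.76 eV

Since this is positive, energy must be absorbed (photon absorption).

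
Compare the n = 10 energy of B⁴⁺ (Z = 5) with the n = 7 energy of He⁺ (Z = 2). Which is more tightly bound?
B⁴⁺ at n = 10 (E = -3.4014 eV)

Using E_n = -13.6057 Z² / n² eV:

B⁴⁺ (Z = 5) at n = 10:
E = -13.6057 × 5² / 10² = -13.6057 × 25 / 100 = -3.4014250 eV

He⁺ (Z = 2) at n = 7:
E = -13.6057 × 2² / 7² = -13.6057 × 4 / 49 = -1.1106694 eV

Since -3.4014250 eV < -1.1106694 eV,
B⁴⁺ at n = 10 is more tightly bound (requires more energy to ionize).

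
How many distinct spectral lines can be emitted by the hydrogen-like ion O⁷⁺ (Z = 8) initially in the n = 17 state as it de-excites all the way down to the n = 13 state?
10

The electron can occupy levels n = 13, 14, ..., 17 during de-excitation — that is m = 17 - 13 + 1 = 5 distinct levels.

The number of distinct spectral lines equals the number of ways to choose 2 of these m levels (each pair gives one possible emission transition):

Number of lines = m(m-1)/2 = 5×4/2 = 10

These correspond to all possible transitions between the 5 levels:
17 → 16, 17 → 15, 17 → 14, 17 → 13, 16 → 15, 16 → 14, 16 → 13, 15 → 14...

Each transition produces a photon with a unique energy (and thus wavelength). This count does not depend on Z.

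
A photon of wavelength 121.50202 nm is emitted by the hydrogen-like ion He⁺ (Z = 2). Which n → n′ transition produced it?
n = 4 → n = 2

First, find the photon energy from the wavelength (hc = 1239.84 eV·nm):
E = hc/λ = 1239.84 eV·nm / 121.50202 nm = 10.204275 eV

The energy levels of He⁺ satisfy E_n = -13.6057 × 2² / n² eV, so an emission n_i → n_f releases
ΔE = 13.6057 × 2² × (1/n_f² − 1/n_i²) eV.

Setting ΔE equal to the photon energy:
1/n_f² − 1/n_i² = 10.204275 / (13.6057 × 2²) = 0.18750000

Since 1/n_i² must be positive, we need 1/n_f² > 0.18750000, i.e. n_f ≤ 2. For each allowed n_f, solve n_i = (1/n_f² − 0.18750000)^(−1/2) and check whether it is a whole number:
  n_f = 1: 1/n_i² = 1.00000000 − 0.18750000 = 0.81250000 → n_i = 1.109  (not an integer) ✗
  n_f = 2: 1/n_i² = 0.25000000 − 0.18750000 = 0.06250000 → n_i = 4.000  → integer, n_i = 4 ✓

Only n_f = 2 gives an integer upper level, n_i = 4.

The transition is from n = 4 to n = 2 (emission).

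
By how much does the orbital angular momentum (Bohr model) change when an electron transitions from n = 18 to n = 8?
1.055e-33 J·s (or 10ℏ)

In the Bohr model, L_n = nℏ where ℏ = 1.05457e-34 J·s.

L_18 = 18ℏ = 1.89823e-33 J·s
L_8 = 8ℏ = 8.43656e-34 J·s

ΔL = L_18 - L_8 = (18 - 8)ℏ = 10ℏ
ΔL = 10 × 1.05457e-34 J·s = 1.055e-33 J·s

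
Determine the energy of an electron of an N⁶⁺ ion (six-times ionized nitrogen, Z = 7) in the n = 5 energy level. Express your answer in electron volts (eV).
-26.667 eV

The energy levels of a hydrogen-like atom are given by:
E_n = -13.6057 Z² / n² eV  (with Z = 7 for N⁶⁺)

For n = 5:
E_5 = -13.6057 × 7² / 5²
E_5 = -13.6057 × 49 / 25
E_5 = -26.667 eV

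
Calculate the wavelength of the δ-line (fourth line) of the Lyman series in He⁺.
23.73 nm

The lines of a series are numbered from the longest wavelength (smallest ΔE) outward; the fourth line is the transition from n = n_f + 4 to n_f.
The Lyman series has all transitions ending at n_f = 1.

For He⁺ (Z = 2), the fourth line (δ-line) is the jump from n = 5 to n = 1:
E_5 = -13.6057 × 2² / 5² = -2.1769 eV
E_1 = -13.6057 × 2² / 1² = -54.4228 eV
ΔE = E_5 - E_1 = 52.2459 eV

λ = hc/E = 1239.84 eV·nm / 52.2459 eV
λ = 23.73 nm

This is the δ-line of the Lyman series in He⁺.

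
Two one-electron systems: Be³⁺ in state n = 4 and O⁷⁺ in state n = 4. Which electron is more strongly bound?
O⁷⁺ at n = 4 (E = -54.42280 eV)

Using E_n = -13.6057 Z² / n² eV:

Be³⁺ (Z = 4) at n = 4:
E = -13.6057 × 4² / 4² = -13.6057 × 16 / 16 = -13.60570000 eV

O⁷⁺ (Z = 8) at n = 4:
E = -13.6057 × 8² / 4² = -13.6057 × 64 / 16 = -54.42280000 eV

Since -54.42280000 eV < -13.60570000 eV,
O⁷⁺ at n = 4 is more tightly bound (requires more energy to ionize).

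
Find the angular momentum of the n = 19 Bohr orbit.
2.00e-33 J·s (or 19ℏ)

In the Bohr model, angular momentum is quantized:
L = nℏ

where ℏ = h/(2π) = 1.0546e-34 J·s

For n = 19:
L = 19 × 1.0546e-34 J·s
L = 2.00e-33 J·s

This can also be written as L = 19ℏ.
The angular momentum is an integer multiple of the reduced Planck constant.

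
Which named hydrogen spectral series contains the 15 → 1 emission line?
Lyman series

The spectral series in hydrogen are named based on the final (lower) energy level:
- Lyman series: n_final = 1 (ultraviolet)
- Balmer series: n_final = 2 (visible/near-UV)
- Paschen series: n_final = 3 (infrared)
- Brackett series: n_final = 4 (infrared)
- Pfund series: n_final = 5 (far infrared)

Since this transition ends at n = 1, it belongs to the Lyman series.

For reference, this 15 → 1 line has photon energy
ΔE = 13.6057 eV × (1/1² - 1/15²) = 13.545230 eV,
corresponding to wavelength λ = hc/ΔE = 1239.84 eV·nm / 13.545230 eV = 91.5333 nm in the ultraviolet region.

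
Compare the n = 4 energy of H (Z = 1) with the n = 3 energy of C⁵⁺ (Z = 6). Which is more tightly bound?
C⁵⁺ at n = 3 (E = -54.422800 eV)

Using E_n = -13.6057 Z² / n² eV:

H (Z = 1) at n = 4:
E = -13.6057 × 1² / 4² = -13.6057 × 1 / 16 = -0.850356250 eV

C⁵⁺ (Z = 6) at n = 3:
E = -13.6057 × 6² / 3² = -13.6057 × 36 / 9 = -54.422800000 eV

Since -54.422800000 eV < -0.850356250 eV,
C⁵⁺ at n = 3 is more tightly bound (requires more energy to ionize).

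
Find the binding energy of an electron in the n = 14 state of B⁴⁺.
1.735 eV

The ionization energy is the energy needed to remove the electron completely (n → ∞).

For a hydrogen-like ion with Z = 5, E_n = -13.6057 Z² / n² eV.

At n = 14: E_14 = -13.6057 × 5² / 14² = -1.735421 eV
At n = ∞: E_∞ = 0 eV

Ionization energy = E_∞ - E_14 = 0 - (-1.735421) = 1.735421 eV
Ionization energy ≈ 1.735 eV

This is also called the binding energy of the electron in state n = 14.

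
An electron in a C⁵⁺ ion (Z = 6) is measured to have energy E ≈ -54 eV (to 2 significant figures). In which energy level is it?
n = 3

The exact energy levels follow E_n = -13.6057 Z² / n² eV with Z = 6.

The measured value (-54 eV) is reported to only 2 significant figures, so we must test candidate n values and see which one matches to that precision.

Candidate energies:
  n = 1:  E = -13.6057 × 6² / 1² = -489.805200 eV
  n = 2:  E = -13.6057 × 6² / 2² = -122.451300 eV
  n = 3:  E = -13.6057 × 6² / 3² = -54.422800 eV  ← matches
  n = 4:  E = -13.6057 × 6² / 4² = -30.612825 eV
  n = 5:  E = -13.6057 × 6² / 5² = -19.592208 eV

Checking against the measurement of -54 eV (2 sig figs), only n = 3 agrees:
E_3 = -54.422800 eV, which rounds to -54 eV ✓

Therefore n = 3.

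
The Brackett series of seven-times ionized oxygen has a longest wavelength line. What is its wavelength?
63.28230 nm

The longest wavelength corresponds to the smallest energy transition in the series.
The Brackett series has all transitions ending at n_f = 4.

For O⁷⁺ (Z = 8), the first line (α-line) is the jump from n = 5 to n = 4:
E_5 = -13.6057 × 8² / 5² = -34.8305920 eV
E_4 = -13.6057 × 8² / 4² = -54.4228000 eV
ΔE = E_5 - E_4 = 19.5922080 eV

λ = hc/E = 1239.84 eV·nm / 19.5922080 eV
λ = 63.28230 nm

This is the α-line of the Brackett series in O⁷⁺.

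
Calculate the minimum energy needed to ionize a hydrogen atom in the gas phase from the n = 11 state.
0.11244 eV

The ionization energy is the energy needed to remove the electron completely (n → ∞).

For hydrogen, E_n = -13.6057 eV / n².

At n = 11: E_11 = -13.6057 / 11² = -0.11244380 eV
At n = ∞: E_∞ = 0 eV

Ionization energy = E_∞ - E_11 = 0 - (-0.11244380) = 0.11244380 eV
Ionization energy ≈ 0.11244 eV

This is also called the binding energy of the electron in state n = 11.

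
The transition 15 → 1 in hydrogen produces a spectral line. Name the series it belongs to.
Lyman series

The spectral series in hydrogen are named based on the final (lower) energy level:
- Lyman series: n_final = 1 (ultraviolet)
- Balmer series: n_final = 2 (visible/near-UV)
- Paschen series: n_final = 3 (infrared)
- Brackett series: n_final = 4 (infrared)
- Pfund series: n_final = 5 (far infrared)

Since this transition ends at n = 1, it belongs to the Lyman series.

For reference, this 15 → 1 line has photon energy
ΔE = 13.6057 eV × (1/1² - 1/15²) = 13.54523 eV,
corresponding to wavelength λ = hc/ΔE = 1239.84 eV·nm / 13.54523 eV = 91.533 nm in the ultraviolet region.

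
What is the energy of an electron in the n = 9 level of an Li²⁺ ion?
-1.511744 eV

For hydrogen-like ions, the energy levels scale with Z²:
E_n = -13.6057 Z² / n² eV

For Li²⁺ (Z = 3) at n = 9:
E_9 = -13.6057 × 3² / 9²
E_9 = -13.6057 × 9 / 81
E_9 = -122.4513 / 81
E_9 = -1.511744 eV

The energy is 9 times more negative than hydrogen at the same n due to the stronger nuclear charge.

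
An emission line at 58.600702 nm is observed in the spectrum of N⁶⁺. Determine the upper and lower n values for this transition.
n = 11 → n = 5

First, find the photon energy from the wavelength (hc = 1239.84 eV·nm):
E = hc/λ = 1239.84 eV·nm / 58.600702 nm = 21.157426 eV

The energy levels of N⁶⁺ satisfy E_n = -13.6057 × 7² / n² eV, so an emission n_i → n_f releases
ΔE = 13.6057 × 7² × (1/n_f² − 1/n_i²) eV.

Setting ΔE equal to the photon energy:
1/n_f² − 1/n_i² = 21.157426 / (13.6057 × 7²) = 0.031735538

Since 1/n_i² must be positive, we need 1/n_f² > 0.031735538, i.e. n_f ≤ 5. For each allowed n_f, solve n_i = (1/n_f² − 0.031735538)^(−1/2) and check whether it is a whole number:
  n_f = 1: 1/n_i² = 1.000000000 − 0.031735538 = 0.968264462 → n_i = 1.016  (not an integer) ✗
  n_f = 2: 1/n_i² = 0.250000000 − 0.031735538 = 0.218264462 → n_i = 2.140  (not an integer) ✗
  n_f = 3: 1/n_i² = 0.111111111 − 0.031735538 = 0.079375573 → n_i = 3.549  (not an integer) ✗
  n_f = 4: 1/n_i² = 0.062500000 − 0.031735538 = 0.030764462 → n_i = 5.701  (not an integer) ✗
  n_f = 5: 1/n_i² = 0.040000000 − 0.031735538 = 0.008264462 → n_i = 11.000  → integer, n_i = 11 ✓

Only n_f = 5 gives an integer upper level, n_i = 11.

The transition is from n = 11 to n = 5 (emission).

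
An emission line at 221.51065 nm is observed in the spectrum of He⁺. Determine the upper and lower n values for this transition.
n = 11 → n = 3

First, find the photon energy from the wavelength (hc = 1239.84 eV·nm):
E = hc/λ = 1239.84 eV·nm / 221.51065 nm = 5.5972027 eV

The energy levels of He⁺ satisfy E_n = -13.6057 × 2² / n² eV, so an emission n_i → n_f releases
ΔE = 13.6057 × 2² × (1/n_f² − 1/n_i²) eV.

Setting ΔE equal to the photon energy:
1/n_f² − 1/n_i² = 5.5972027 / (13.6057 × 2²) = 0.10284665

Since 1/n_i² must be positive, we need 1/n_f² > 0.10284665, i.e. n_f ≤ 3. For each allowed n_f, solve n_i = (1/n_f² − 0.10284665)^(−1/2) and check whether it is a whole number:
  n_f = 1: 1/n_i² = 1.00000000 − 0.10284665 = 0.89715335 → n_i = 1.056  (not an integer) ✗
  n_f = 2: 1/n_i² = 0.25000000 − 0.10284665 = 0.14715335 → n_i = 2.607  (not an integer) ✗
  n_f = 3: 1/n_i² = 0.11111111 − 0.10284665 = 0.00826446 → n_i = 11.000  → integer, n_i = 11 ✓

Only n_f = 3 gives an integer upper level, n_i = 11.

The transition is from n = 11 to n = 3 (emission).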